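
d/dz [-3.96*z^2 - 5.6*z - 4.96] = -7.92*z - 5.6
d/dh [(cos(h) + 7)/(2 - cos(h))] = -9*sin(h)/(cos(h) - 2)^2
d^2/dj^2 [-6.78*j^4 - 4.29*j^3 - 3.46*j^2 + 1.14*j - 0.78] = -81.36*j^2 - 25.74*j - 6.92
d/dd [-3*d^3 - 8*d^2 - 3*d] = -9*d^2 - 16*d - 3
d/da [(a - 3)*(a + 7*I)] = 2*a - 3 + 7*I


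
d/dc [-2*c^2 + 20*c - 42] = 20 - 4*c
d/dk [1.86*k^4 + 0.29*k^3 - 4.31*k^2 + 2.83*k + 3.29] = 7.44*k^3 + 0.87*k^2 - 8.62*k + 2.83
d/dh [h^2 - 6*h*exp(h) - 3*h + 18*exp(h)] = -6*h*exp(h) + 2*h + 12*exp(h) - 3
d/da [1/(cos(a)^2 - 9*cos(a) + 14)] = (2*cos(a) - 9)*sin(a)/(cos(a)^2 - 9*cos(a) + 14)^2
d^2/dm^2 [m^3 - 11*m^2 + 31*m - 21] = 6*m - 22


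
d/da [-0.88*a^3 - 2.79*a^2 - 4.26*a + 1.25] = -2.64*a^2 - 5.58*a - 4.26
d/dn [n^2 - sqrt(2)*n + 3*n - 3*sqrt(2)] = 2*n - sqrt(2) + 3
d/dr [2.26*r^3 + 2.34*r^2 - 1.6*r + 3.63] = 6.78*r^2 + 4.68*r - 1.6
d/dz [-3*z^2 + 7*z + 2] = 7 - 6*z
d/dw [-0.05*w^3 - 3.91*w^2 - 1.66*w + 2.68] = -0.15*w^2 - 7.82*w - 1.66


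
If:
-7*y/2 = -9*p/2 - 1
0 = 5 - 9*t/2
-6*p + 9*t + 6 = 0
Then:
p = 8/3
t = 10/9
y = 26/7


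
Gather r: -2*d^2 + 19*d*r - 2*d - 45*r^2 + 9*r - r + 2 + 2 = -2*d^2 - 2*d - 45*r^2 + r*(19*d + 8) + 4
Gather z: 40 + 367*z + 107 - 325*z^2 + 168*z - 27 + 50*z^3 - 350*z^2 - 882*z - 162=50*z^3 - 675*z^2 - 347*z - 42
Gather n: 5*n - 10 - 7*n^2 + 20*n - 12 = -7*n^2 + 25*n - 22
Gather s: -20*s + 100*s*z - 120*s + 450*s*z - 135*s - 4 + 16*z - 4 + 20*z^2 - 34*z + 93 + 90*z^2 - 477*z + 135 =s*(550*z - 275) + 110*z^2 - 495*z + 220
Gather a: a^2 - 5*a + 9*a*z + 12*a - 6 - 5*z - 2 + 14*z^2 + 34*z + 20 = a^2 + a*(9*z + 7) + 14*z^2 + 29*z + 12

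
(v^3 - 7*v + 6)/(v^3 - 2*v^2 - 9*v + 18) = (v - 1)/(v - 3)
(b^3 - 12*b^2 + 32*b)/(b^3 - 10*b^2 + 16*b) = (b - 4)/(b - 2)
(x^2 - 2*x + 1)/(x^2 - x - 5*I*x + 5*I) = (x - 1)/(x - 5*I)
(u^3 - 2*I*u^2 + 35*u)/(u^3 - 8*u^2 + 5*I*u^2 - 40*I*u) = (u - 7*I)/(u - 8)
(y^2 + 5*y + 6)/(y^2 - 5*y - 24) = (y + 2)/(y - 8)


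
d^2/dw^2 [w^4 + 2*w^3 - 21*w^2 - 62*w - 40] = 12*w^2 + 12*w - 42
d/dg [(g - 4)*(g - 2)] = 2*g - 6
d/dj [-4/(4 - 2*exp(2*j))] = -4*exp(2*j)/(exp(2*j) - 2)^2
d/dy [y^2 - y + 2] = 2*y - 1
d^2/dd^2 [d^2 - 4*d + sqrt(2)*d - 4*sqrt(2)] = 2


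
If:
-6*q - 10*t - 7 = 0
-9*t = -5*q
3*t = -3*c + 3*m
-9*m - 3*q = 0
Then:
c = 7/13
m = 21/104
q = -63/104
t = -35/104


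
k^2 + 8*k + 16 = (k + 4)^2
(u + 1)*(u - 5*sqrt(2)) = u^2 - 5*sqrt(2)*u + u - 5*sqrt(2)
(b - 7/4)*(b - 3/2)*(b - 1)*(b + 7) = b^4 + 11*b^3/4 - 191*b^2/8 + 77*b/2 - 147/8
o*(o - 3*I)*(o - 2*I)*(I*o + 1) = I*o^4 + 6*o^3 - 11*I*o^2 - 6*o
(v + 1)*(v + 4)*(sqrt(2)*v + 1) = sqrt(2)*v^3 + v^2 + 5*sqrt(2)*v^2 + 5*v + 4*sqrt(2)*v + 4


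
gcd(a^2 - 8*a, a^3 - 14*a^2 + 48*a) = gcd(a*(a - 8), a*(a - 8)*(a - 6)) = a^2 - 8*a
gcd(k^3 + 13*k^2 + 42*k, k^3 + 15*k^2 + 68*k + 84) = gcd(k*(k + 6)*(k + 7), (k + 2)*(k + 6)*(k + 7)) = k^2 + 13*k + 42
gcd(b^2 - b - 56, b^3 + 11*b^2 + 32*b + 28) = b + 7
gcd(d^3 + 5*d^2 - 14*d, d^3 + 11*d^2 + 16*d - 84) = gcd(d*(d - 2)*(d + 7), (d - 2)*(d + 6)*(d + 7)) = d^2 + 5*d - 14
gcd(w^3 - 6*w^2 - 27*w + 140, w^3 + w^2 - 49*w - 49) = w - 7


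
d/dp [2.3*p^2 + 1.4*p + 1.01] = 4.6*p + 1.4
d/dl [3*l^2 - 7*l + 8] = 6*l - 7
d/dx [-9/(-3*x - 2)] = -27/(3*x + 2)^2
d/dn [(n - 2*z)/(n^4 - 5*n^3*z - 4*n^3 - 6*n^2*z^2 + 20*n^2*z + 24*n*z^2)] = (n*(n^3 - 5*n^2*z - 4*n^2 - 6*n*z^2 + 20*n*z + 24*z^2) - (n - 2*z)*(4*n^3 - 15*n^2*z - 12*n^2 - 12*n*z^2 + 40*n*z + 24*z^2))/(n^2*(n^3 - 5*n^2*z - 4*n^2 - 6*n*z^2 + 20*n*z + 24*z^2)^2)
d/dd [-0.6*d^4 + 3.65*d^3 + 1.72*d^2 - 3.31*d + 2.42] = -2.4*d^3 + 10.95*d^2 + 3.44*d - 3.31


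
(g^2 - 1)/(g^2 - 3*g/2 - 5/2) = 2*(g - 1)/(2*g - 5)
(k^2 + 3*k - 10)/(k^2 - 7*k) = (k^2 + 3*k - 10)/(k*(k - 7))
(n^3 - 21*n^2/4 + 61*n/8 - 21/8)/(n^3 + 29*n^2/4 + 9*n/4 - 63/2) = (2*n^2 - 7*n + 3)/(2*(n^2 + 9*n + 18))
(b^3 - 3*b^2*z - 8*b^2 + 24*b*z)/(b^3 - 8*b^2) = (b - 3*z)/b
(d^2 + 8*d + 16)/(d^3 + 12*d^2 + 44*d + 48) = (d + 4)/(d^2 + 8*d + 12)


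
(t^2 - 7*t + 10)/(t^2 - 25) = (t - 2)/(t + 5)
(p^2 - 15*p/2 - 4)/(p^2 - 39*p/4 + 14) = 2*(2*p + 1)/(4*p - 7)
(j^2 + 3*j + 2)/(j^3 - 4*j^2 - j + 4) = (j + 2)/(j^2 - 5*j + 4)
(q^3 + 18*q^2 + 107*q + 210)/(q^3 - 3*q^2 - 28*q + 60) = (q^2 + 13*q + 42)/(q^2 - 8*q + 12)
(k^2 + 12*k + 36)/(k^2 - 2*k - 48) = (k + 6)/(k - 8)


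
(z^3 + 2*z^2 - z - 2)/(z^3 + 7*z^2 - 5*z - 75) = (z^3 + 2*z^2 - z - 2)/(z^3 + 7*z^2 - 5*z - 75)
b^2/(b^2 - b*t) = b/(b - t)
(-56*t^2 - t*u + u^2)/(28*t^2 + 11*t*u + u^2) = (-8*t + u)/(4*t + u)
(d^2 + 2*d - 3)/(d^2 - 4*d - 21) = (d - 1)/(d - 7)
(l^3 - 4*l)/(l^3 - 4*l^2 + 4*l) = (l + 2)/(l - 2)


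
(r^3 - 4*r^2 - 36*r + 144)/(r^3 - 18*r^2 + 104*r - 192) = (r + 6)/(r - 8)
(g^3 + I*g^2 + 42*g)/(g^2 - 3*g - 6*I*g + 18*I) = g*(g + 7*I)/(g - 3)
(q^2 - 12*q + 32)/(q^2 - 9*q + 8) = (q - 4)/(q - 1)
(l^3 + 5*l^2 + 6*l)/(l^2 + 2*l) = l + 3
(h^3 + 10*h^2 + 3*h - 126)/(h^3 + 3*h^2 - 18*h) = (h + 7)/h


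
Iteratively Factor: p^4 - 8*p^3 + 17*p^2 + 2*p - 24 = (p - 3)*(p^3 - 5*p^2 + 2*p + 8) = (p - 3)*(p - 2)*(p^2 - 3*p - 4) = (p - 4)*(p - 3)*(p - 2)*(p + 1)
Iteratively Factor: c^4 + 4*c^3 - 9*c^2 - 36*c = (c - 3)*(c^3 + 7*c^2 + 12*c) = c*(c - 3)*(c^2 + 7*c + 12) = c*(c - 3)*(c + 4)*(c + 3)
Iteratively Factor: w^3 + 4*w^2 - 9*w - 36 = (w + 4)*(w^2 - 9) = (w + 3)*(w + 4)*(w - 3)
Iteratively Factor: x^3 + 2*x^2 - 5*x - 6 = (x + 1)*(x^2 + x - 6) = (x - 2)*(x + 1)*(x + 3)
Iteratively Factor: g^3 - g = (g + 1)*(g^2 - g) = (g - 1)*(g + 1)*(g)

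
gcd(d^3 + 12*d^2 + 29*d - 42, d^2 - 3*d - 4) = 1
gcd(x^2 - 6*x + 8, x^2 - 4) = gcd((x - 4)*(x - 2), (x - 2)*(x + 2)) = x - 2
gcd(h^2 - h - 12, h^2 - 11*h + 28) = h - 4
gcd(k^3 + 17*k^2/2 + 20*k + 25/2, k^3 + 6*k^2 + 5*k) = k^2 + 6*k + 5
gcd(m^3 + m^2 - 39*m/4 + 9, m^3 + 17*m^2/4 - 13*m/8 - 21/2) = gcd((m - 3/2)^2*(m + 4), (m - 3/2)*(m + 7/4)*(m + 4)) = m^2 + 5*m/2 - 6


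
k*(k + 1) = k^2 + k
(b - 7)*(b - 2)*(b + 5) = b^3 - 4*b^2 - 31*b + 70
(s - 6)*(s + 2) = s^2 - 4*s - 12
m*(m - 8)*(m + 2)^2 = m^4 - 4*m^3 - 28*m^2 - 32*m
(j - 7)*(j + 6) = j^2 - j - 42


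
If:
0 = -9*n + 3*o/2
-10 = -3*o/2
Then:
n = 10/9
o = 20/3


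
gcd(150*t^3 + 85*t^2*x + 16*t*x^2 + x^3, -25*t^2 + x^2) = 5*t + x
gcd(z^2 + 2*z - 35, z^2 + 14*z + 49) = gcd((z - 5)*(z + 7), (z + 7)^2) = z + 7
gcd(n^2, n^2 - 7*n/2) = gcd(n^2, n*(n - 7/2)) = n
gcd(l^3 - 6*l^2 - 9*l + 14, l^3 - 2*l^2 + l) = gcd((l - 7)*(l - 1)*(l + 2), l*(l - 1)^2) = l - 1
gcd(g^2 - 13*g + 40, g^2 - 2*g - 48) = g - 8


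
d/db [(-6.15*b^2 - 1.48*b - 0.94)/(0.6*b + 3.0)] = (-3.69*b^2 - 36.9*b - 3.876)/(0.36*b^2 + 3.6*b + 9.0)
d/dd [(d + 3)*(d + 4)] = 2*d + 7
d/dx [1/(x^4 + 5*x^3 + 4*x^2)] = (-4*x^2 - 15*x - 8)/(x^3*(x^2 + 5*x + 4)^2)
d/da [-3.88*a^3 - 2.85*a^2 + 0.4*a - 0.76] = -11.64*a^2 - 5.7*a + 0.4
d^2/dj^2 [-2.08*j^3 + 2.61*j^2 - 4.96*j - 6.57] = 5.22 - 12.48*j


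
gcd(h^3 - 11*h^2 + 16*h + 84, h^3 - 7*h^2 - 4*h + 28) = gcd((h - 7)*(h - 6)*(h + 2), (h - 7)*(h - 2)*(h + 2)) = h^2 - 5*h - 14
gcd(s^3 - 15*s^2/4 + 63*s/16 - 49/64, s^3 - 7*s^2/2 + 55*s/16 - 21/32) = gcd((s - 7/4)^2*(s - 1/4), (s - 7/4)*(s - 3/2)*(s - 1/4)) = s^2 - 2*s + 7/16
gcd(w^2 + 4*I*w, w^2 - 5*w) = w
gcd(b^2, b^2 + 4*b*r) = b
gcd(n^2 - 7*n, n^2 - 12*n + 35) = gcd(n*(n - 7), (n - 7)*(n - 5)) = n - 7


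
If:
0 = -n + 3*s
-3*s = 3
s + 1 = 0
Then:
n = -3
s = -1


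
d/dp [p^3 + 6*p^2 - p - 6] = 3*p^2 + 12*p - 1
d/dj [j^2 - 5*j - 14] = 2*j - 5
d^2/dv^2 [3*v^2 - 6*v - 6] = 6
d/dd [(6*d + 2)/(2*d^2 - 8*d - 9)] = 2*(6*d^2 - 24*d - 4*(d - 2)*(3*d + 1) - 27)/(-2*d^2 + 8*d + 9)^2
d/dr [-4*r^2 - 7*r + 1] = -8*r - 7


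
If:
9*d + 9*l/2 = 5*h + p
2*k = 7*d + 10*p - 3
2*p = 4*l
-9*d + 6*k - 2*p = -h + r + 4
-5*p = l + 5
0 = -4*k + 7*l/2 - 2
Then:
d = 453/308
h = 3727/1540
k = -79/88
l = -5/11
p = -10/11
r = -28313/1540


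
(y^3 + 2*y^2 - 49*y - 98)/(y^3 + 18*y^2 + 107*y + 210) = (y^2 - 5*y - 14)/(y^2 + 11*y + 30)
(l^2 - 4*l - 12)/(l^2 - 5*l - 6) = (l + 2)/(l + 1)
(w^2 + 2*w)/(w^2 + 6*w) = (w + 2)/(w + 6)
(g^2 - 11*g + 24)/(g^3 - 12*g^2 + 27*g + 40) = (g - 3)/(g^2 - 4*g - 5)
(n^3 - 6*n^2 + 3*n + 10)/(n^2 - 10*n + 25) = (n^2 - n - 2)/(n - 5)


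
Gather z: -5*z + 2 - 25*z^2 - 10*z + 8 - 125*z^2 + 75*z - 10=-150*z^2 + 60*z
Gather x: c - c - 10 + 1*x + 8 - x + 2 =0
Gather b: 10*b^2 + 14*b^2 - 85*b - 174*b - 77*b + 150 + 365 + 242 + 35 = 24*b^2 - 336*b + 792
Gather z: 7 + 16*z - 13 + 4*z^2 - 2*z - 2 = 4*z^2 + 14*z - 8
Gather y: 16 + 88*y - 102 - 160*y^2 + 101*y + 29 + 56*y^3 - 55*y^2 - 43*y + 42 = 56*y^3 - 215*y^2 + 146*y - 15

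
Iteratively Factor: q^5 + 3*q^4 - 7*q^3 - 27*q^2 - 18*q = (q + 3)*(q^4 - 7*q^2 - 6*q) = q*(q + 3)*(q^3 - 7*q - 6) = q*(q - 3)*(q + 3)*(q^2 + 3*q + 2) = q*(q - 3)*(q + 1)*(q + 3)*(q + 2)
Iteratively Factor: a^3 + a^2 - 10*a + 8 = (a - 2)*(a^2 + 3*a - 4) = (a - 2)*(a - 1)*(a + 4)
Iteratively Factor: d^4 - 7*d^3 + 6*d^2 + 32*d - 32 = (d - 4)*(d^3 - 3*d^2 - 6*d + 8) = (d - 4)*(d + 2)*(d^2 - 5*d + 4) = (d - 4)^2*(d + 2)*(d - 1)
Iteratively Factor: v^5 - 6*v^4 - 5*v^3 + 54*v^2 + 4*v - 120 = (v + 2)*(v^4 - 8*v^3 + 11*v^2 + 32*v - 60) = (v - 2)*(v + 2)*(v^3 - 6*v^2 - v + 30) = (v - 2)*(v + 2)^2*(v^2 - 8*v + 15) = (v - 5)*(v - 2)*(v + 2)^2*(v - 3)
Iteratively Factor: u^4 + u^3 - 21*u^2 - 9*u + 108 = (u + 4)*(u^3 - 3*u^2 - 9*u + 27) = (u + 3)*(u + 4)*(u^2 - 6*u + 9) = (u - 3)*(u + 3)*(u + 4)*(u - 3)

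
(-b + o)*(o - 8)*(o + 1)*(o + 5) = -b*o^3 + 2*b*o^2 + 43*b*o + 40*b + o^4 - 2*o^3 - 43*o^2 - 40*o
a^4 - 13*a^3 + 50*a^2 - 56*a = a*(a - 7)*(a - 4)*(a - 2)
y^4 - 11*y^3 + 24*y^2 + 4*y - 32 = (y - 8)*(y - 2)^2*(y + 1)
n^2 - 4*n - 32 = (n - 8)*(n + 4)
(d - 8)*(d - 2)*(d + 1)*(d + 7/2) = d^4 - 11*d^3/2 - 51*d^2/2 + 37*d + 56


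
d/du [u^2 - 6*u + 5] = 2*u - 6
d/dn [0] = 0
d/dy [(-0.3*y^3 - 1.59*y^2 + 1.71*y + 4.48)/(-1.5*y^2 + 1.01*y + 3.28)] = (0.45*y^4 - 0.606*y^3 - 1.9929*y^2 + 3.0096*y + 1.084)/(2.25*y^4 - 3.03*y^3 - 8.8199*y^2 + 6.6256*y + 10.7584)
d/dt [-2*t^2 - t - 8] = -4*t - 1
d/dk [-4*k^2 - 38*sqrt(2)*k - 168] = -8*k - 38*sqrt(2)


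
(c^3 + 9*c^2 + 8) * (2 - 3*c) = -3*c^4 - 25*c^3 + 18*c^2 - 24*c + 16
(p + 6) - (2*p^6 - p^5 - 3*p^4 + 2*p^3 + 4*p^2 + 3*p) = -2*p^6 + p^5 + 3*p^4 - 2*p^3 - 4*p^2 - 2*p + 6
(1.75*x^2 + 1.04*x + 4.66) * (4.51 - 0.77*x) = -1.3475*x^3 + 7.0917*x^2 + 1.1022*x + 21.0166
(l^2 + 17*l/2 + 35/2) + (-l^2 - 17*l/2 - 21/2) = 7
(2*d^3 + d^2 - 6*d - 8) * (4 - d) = -2*d^4 + 7*d^3 + 10*d^2 - 16*d - 32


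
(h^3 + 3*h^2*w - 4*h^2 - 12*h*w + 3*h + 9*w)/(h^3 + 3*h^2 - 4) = (h^2 + 3*h*w - 3*h - 9*w)/(h^2 + 4*h + 4)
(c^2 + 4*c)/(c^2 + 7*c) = (c + 4)/(c + 7)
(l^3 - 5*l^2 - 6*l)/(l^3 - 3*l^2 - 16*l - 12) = l/(l + 2)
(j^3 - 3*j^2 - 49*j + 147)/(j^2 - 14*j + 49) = (j^2 + 4*j - 21)/(j - 7)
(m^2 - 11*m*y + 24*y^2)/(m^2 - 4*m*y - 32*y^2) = (m - 3*y)/(m + 4*y)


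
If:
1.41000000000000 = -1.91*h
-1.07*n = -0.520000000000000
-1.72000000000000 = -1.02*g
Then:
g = 1.69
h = -0.74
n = 0.49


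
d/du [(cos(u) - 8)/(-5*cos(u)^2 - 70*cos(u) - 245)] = (23 - cos(u))*sin(u)/(5*(cos(u) + 7)^3)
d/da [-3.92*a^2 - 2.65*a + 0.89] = -7.84*a - 2.65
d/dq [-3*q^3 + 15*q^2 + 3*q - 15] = -9*q^2 + 30*q + 3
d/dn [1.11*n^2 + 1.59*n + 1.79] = 2.22*n + 1.59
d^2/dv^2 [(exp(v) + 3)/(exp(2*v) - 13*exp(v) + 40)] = (exp(4*v) + 25*exp(3*v) - 357*exp(2*v) + 547*exp(v) + 3160)*exp(v)/(exp(6*v) - 39*exp(5*v) + 627*exp(4*v) - 5317*exp(3*v) + 25080*exp(2*v) - 62400*exp(v) + 64000)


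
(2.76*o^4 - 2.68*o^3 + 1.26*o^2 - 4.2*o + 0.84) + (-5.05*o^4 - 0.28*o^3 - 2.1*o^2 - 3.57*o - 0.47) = -2.29*o^4 - 2.96*o^3 - 0.84*o^2 - 7.77*o + 0.37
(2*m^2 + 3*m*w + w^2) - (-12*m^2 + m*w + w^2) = 14*m^2 + 2*m*w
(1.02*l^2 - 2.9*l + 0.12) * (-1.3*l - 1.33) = -1.326*l^3 + 2.4134*l^2 + 3.701*l - 0.1596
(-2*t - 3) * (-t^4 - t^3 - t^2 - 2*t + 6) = 2*t^5 + 5*t^4 + 5*t^3 + 7*t^2 - 6*t - 18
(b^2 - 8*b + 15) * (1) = b^2 - 8*b + 15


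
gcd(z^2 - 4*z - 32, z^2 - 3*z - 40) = z - 8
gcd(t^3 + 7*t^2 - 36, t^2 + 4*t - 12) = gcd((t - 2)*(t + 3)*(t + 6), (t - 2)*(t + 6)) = t^2 + 4*t - 12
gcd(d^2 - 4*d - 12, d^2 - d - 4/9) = 1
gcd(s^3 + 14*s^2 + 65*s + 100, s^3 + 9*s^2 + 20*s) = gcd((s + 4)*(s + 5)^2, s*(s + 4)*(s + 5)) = s^2 + 9*s + 20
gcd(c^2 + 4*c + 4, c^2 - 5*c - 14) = c + 2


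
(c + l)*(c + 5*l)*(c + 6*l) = c^3 + 12*c^2*l + 41*c*l^2 + 30*l^3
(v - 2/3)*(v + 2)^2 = v^3 + 10*v^2/3 + 4*v/3 - 8/3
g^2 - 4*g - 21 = (g - 7)*(g + 3)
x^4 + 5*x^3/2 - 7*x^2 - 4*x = x*(x - 2)*(x + 1/2)*(x + 4)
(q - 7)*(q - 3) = q^2 - 10*q + 21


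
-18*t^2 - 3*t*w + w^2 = (-6*t + w)*(3*t + w)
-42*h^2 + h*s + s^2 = (-6*h + s)*(7*h + s)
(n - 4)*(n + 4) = n^2 - 16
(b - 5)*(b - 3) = b^2 - 8*b + 15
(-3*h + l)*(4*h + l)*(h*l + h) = -12*h^3*l - 12*h^3 + h^2*l^2 + h^2*l + h*l^3 + h*l^2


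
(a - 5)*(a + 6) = a^2 + a - 30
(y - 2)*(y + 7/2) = y^2 + 3*y/2 - 7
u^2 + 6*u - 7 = (u - 1)*(u + 7)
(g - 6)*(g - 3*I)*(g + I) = g^3 - 6*g^2 - 2*I*g^2 + 3*g + 12*I*g - 18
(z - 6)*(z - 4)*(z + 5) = z^3 - 5*z^2 - 26*z + 120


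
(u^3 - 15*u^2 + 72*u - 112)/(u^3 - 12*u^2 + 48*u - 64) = (u - 7)/(u - 4)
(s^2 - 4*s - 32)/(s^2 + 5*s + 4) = (s - 8)/(s + 1)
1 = 1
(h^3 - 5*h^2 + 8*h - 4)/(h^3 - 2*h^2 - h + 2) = (h - 2)/(h + 1)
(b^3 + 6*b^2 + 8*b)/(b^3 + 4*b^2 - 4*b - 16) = b/(b - 2)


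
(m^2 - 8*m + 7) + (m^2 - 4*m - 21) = 2*m^2 - 12*m - 14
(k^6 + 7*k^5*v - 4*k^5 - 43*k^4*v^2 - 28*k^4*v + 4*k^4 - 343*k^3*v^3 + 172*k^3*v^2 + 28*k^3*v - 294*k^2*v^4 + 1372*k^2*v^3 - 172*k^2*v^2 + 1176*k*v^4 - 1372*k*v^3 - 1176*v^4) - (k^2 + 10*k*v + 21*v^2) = k^6 + 7*k^5*v - 4*k^5 - 43*k^4*v^2 - 28*k^4*v + 4*k^4 - 343*k^3*v^3 + 172*k^3*v^2 + 28*k^3*v - 294*k^2*v^4 + 1372*k^2*v^3 - 172*k^2*v^2 - k^2 + 1176*k*v^4 - 1372*k*v^3 - 10*k*v - 1176*v^4 - 21*v^2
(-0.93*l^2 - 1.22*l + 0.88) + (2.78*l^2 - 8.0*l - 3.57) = 1.85*l^2 - 9.22*l - 2.69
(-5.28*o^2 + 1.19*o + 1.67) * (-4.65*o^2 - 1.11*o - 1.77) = 24.552*o^4 + 0.327300000000001*o^3 + 0.2592*o^2 - 3.96*o - 2.9559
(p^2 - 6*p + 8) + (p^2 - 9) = 2*p^2 - 6*p - 1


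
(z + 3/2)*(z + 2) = z^2 + 7*z/2 + 3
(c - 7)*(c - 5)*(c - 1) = c^3 - 13*c^2 + 47*c - 35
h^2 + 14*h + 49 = (h + 7)^2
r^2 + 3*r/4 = r*(r + 3/4)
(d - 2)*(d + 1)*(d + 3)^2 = d^4 + 5*d^3 + d^2 - 21*d - 18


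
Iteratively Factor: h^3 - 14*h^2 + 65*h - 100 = (h - 4)*(h^2 - 10*h + 25) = (h - 5)*(h - 4)*(h - 5)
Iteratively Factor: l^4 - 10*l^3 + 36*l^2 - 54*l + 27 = (l - 1)*(l^3 - 9*l^2 + 27*l - 27) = (l - 3)*(l - 1)*(l^2 - 6*l + 9) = (l - 3)^2*(l - 1)*(l - 3)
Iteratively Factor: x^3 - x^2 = (x - 1)*(x^2) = x*(x - 1)*(x)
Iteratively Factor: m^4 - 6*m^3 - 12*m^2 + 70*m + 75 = (m + 3)*(m^3 - 9*m^2 + 15*m + 25) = (m - 5)*(m + 3)*(m^2 - 4*m - 5) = (m - 5)^2*(m + 3)*(m + 1)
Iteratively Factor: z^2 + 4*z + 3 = (z + 1)*(z + 3)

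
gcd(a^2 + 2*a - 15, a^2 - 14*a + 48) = 1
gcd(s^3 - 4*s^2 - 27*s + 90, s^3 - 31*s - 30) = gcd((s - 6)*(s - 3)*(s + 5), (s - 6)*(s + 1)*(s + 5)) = s^2 - s - 30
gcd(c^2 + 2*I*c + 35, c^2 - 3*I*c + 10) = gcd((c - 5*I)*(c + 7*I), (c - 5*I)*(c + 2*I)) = c - 5*I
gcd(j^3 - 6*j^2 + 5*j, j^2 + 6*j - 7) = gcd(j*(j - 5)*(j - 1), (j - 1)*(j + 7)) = j - 1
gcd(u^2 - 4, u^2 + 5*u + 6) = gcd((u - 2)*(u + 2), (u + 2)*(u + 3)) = u + 2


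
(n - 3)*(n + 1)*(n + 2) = n^3 - 7*n - 6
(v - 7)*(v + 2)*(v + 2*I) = v^3 - 5*v^2 + 2*I*v^2 - 14*v - 10*I*v - 28*I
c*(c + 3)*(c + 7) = c^3 + 10*c^2 + 21*c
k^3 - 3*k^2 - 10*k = k*(k - 5)*(k + 2)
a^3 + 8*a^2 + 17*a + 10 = (a + 1)*(a + 2)*(a + 5)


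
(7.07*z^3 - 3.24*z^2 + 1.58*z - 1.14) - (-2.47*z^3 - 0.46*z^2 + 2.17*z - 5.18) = 9.54*z^3 - 2.78*z^2 - 0.59*z + 4.04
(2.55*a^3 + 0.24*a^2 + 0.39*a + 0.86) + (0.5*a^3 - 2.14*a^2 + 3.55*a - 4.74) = 3.05*a^3 - 1.9*a^2 + 3.94*a - 3.88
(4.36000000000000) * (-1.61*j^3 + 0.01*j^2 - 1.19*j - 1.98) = -7.0196*j^3 + 0.0436*j^2 - 5.1884*j - 8.6328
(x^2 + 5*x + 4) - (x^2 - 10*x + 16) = 15*x - 12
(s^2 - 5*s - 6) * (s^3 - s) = s^5 - 5*s^4 - 7*s^3 + 5*s^2 + 6*s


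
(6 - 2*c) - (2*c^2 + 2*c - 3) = -2*c^2 - 4*c + 9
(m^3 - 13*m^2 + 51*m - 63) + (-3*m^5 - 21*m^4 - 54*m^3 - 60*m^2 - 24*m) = -3*m^5 - 21*m^4 - 53*m^3 - 73*m^2 + 27*m - 63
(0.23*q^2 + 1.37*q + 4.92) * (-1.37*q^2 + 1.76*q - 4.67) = -0.3151*q^4 - 1.4721*q^3 - 5.4033*q^2 + 2.2613*q - 22.9764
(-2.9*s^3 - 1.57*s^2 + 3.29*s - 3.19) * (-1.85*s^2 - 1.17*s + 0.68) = 5.365*s^5 + 6.2975*s^4 - 6.2216*s^3 + 0.9846*s^2 + 5.9695*s - 2.1692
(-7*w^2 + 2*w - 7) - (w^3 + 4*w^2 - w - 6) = -w^3 - 11*w^2 + 3*w - 1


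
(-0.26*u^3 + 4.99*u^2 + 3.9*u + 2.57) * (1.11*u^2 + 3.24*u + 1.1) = -0.2886*u^5 + 4.6965*u^4 + 20.2106*u^3 + 20.9777*u^2 + 12.6168*u + 2.827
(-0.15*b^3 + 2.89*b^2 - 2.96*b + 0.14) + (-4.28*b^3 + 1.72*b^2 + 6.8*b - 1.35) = -4.43*b^3 + 4.61*b^2 + 3.84*b - 1.21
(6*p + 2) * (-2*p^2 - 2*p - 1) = -12*p^3 - 16*p^2 - 10*p - 2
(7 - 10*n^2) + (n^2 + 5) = 12 - 9*n^2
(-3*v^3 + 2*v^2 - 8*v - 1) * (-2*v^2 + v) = 6*v^5 - 7*v^4 + 18*v^3 - 6*v^2 - v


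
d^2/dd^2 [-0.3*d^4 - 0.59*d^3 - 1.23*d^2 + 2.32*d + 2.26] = -3.6*d^2 - 3.54*d - 2.46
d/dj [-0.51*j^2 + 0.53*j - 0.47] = 0.53 - 1.02*j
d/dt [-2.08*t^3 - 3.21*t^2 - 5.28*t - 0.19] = -6.24*t^2 - 6.42*t - 5.28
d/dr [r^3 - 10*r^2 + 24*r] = 3*r^2 - 20*r + 24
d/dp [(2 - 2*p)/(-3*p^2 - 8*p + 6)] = 2*(-3*p^2 + 6*p + 2)/(9*p^4 + 48*p^3 + 28*p^2 - 96*p + 36)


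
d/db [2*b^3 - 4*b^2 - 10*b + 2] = 6*b^2 - 8*b - 10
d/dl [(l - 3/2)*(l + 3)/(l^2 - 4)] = (-3*l^2/2 + l - 6)/(l^4 - 8*l^2 + 16)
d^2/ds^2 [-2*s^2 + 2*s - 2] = -4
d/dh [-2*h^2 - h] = -4*h - 1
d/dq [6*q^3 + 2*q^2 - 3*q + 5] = 18*q^2 + 4*q - 3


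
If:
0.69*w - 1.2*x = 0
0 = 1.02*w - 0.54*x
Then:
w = 0.00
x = 0.00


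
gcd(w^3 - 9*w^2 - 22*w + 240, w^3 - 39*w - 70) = w + 5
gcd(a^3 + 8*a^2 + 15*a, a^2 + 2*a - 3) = a + 3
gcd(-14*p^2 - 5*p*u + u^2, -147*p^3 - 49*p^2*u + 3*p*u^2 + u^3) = 7*p - u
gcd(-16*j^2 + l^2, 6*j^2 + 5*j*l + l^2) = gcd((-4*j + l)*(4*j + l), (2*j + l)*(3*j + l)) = 1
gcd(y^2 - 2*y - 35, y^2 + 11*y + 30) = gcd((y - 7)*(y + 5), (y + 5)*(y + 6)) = y + 5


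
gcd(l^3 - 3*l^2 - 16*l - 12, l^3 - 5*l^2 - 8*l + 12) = l^2 - 4*l - 12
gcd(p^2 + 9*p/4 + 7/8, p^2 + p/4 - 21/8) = p + 7/4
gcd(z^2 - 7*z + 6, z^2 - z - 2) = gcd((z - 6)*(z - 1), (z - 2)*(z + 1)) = 1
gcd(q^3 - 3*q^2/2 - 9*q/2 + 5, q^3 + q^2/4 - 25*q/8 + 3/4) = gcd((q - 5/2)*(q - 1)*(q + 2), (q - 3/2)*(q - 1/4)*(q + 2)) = q + 2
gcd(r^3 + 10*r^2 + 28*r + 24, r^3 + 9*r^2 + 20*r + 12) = r^2 + 8*r + 12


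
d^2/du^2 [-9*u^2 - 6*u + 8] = -18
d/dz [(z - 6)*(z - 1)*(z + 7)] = 3*z^2 - 43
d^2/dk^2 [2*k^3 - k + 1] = 12*k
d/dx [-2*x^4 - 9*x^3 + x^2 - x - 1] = -8*x^3 - 27*x^2 + 2*x - 1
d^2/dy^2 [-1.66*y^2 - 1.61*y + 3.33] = -3.32000000000000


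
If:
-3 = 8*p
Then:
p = -3/8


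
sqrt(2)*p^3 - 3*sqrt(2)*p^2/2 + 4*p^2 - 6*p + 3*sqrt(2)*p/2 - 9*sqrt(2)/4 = (p - 3/2)*(p + 3*sqrt(2)/2)*(sqrt(2)*p + 1)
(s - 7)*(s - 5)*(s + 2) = s^3 - 10*s^2 + 11*s + 70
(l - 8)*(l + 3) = l^2 - 5*l - 24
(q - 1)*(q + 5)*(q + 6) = q^3 + 10*q^2 + 19*q - 30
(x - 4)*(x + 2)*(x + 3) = x^3 + x^2 - 14*x - 24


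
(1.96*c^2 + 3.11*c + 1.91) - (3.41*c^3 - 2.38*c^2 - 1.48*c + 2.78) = -3.41*c^3 + 4.34*c^2 + 4.59*c - 0.87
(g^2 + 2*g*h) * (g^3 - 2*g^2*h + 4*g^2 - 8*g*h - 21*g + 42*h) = g^5 + 4*g^4 - 4*g^3*h^2 - 21*g^3 - 16*g^2*h^2 + 84*g*h^2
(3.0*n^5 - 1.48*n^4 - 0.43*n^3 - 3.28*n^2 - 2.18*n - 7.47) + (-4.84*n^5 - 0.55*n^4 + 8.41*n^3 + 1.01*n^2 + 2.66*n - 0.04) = -1.84*n^5 - 2.03*n^4 + 7.98*n^3 - 2.27*n^2 + 0.48*n - 7.51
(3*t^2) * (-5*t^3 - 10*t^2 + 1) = -15*t^5 - 30*t^4 + 3*t^2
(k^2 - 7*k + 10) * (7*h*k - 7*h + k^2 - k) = 7*h*k^3 - 56*h*k^2 + 119*h*k - 70*h + k^4 - 8*k^3 + 17*k^2 - 10*k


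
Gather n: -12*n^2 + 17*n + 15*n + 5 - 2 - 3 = -12*n^2 + 32*n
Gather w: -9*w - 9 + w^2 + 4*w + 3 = w^2 - 5*w - 6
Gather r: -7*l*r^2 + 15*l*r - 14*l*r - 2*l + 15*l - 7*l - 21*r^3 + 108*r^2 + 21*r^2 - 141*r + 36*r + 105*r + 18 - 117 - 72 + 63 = l*r + 6*l - 21*r^3 + r^2*(129 - 7*l) - 108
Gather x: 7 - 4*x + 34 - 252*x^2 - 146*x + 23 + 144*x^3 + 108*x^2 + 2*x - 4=144*x^3 - 144*x^2 - 148*x + 60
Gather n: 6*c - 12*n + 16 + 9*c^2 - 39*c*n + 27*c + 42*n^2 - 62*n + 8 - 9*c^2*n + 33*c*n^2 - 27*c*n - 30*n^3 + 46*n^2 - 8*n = 9*c^2 + 33*c - 30*n^3 + n^2*(33*c + 88) + n*(-9*c^2 - 66*c - 82) + 24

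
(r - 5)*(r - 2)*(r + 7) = r^3 - 39*r + 70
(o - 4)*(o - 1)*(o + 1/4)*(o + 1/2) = o^4 - 17*o^3/4 + 3*o^2/8 + 19*o/8 + 1/2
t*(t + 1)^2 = t^3 + 2*t^2 + t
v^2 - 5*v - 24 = (v - 8)*(v + 3)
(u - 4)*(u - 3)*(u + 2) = u^3 - 5*u^2 - 2*u + 24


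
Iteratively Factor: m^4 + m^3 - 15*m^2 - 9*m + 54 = (m + 3)*(m^3 - 2*m^2 - 9*m + 18) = (m - 2)*(m + 3)*(m^2 - 9) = (m - 2)*(m + 3)^2*(m - 3)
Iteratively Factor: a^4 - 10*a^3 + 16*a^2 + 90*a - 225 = (a + 3)*(a^3 - 13*a^2 + 55*a - 75) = (a - 5)*(a + 3)*(a^2 - 8*a + 15) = (a - 5)^2*(a + 3)*(a - 3)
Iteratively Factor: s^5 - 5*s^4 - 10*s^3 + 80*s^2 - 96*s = (s)*(s^4 - 5*s^3 - 10*s^2 + 80*s - 96) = s*(s - 2)*(s^3 - 3*s^2 - 16*s + 48) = s*(s - 3)*(s - 2)*(s^2 - 16) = s*(s - 4)*(s - 3)*(s - 2)*(s + 4)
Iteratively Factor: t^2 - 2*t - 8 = (t - 4)*(t + 2)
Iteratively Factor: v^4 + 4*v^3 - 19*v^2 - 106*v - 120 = (v - 5)*(v^3 + 9*v^2 + 26*v + 24) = (v - 5)*(v + 3)*(v^2 + 6*v + 8) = (v - 5)*(v + 2)*(v + 3)*(v + 4)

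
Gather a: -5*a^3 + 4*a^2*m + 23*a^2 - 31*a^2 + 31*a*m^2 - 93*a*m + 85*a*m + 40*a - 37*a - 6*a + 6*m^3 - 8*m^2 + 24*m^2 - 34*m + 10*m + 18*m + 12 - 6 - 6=-5*a^3 + a^2*(4*m - 8) + a*(31*m^2 - 8*m - 3) + 6*m^3 + 16*m^2 - 6*m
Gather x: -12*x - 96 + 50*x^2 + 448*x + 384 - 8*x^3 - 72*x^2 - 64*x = -8*x^3 - 22*x^2 + 372*x + 288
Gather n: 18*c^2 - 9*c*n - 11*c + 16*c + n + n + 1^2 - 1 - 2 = 18*c^2 + 5*c + n*(2 - 9*c) - 2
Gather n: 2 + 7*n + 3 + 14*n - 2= 21*n + 3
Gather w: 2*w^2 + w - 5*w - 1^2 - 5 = 2*w^2 - 4*w - 6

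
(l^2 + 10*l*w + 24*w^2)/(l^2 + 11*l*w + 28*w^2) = (l + 6*w)/(l + 7*w)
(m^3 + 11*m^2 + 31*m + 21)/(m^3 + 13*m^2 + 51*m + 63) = (m + 1)/(m + 3)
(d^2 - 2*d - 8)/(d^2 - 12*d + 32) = (d + 2)/(d - 8)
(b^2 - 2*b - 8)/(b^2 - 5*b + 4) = (b + 2)/(b - 1)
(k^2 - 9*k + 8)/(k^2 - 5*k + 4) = (k - 8)/(k - 4)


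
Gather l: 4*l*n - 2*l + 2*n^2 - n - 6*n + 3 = l*(4*n - 2) + 2*n^2 - 7*n + 3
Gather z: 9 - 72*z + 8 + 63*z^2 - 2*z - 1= 63*z^2 - 74*z + 16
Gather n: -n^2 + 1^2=1 - n^2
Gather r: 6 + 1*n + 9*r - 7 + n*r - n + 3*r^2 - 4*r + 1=3*r^2 + r*(n + 5)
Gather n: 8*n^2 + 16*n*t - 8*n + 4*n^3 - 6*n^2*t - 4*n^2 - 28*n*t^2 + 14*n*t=4*n^3 + n^2*(4 - 6*t) + n*(-28*t^2 + 30*t - 8)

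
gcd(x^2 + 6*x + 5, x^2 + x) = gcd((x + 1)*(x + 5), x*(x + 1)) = x + 1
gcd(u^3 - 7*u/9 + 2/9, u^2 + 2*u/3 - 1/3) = u^2 + 2*u/3 - 1/3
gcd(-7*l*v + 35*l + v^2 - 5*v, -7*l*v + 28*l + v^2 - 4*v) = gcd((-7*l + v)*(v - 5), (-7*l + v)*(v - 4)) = -7*l + v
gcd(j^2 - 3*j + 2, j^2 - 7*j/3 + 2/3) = j - 2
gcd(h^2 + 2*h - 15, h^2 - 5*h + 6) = h - 3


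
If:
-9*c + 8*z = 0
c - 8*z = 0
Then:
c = 0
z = 0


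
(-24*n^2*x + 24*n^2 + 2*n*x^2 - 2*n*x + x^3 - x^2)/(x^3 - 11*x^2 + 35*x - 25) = (-24*n^2 + 2*n*x + x^2)/(x^2 - 10*x + 25)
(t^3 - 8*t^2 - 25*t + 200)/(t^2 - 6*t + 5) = (t^2 - 3*t - 40)/(t - 1)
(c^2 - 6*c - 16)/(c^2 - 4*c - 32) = (c + 2)/(c + 4)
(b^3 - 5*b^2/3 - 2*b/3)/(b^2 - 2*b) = b + 1/3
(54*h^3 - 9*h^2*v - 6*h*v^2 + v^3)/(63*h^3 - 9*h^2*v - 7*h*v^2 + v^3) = (-6*h + v)/(-7*h + v)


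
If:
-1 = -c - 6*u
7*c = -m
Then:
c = 1 - 6*u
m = 42*u - 7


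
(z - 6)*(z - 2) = z^2 - 8*z + 12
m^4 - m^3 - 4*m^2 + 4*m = m*(m - 2)*(m - 1)*(m + 2)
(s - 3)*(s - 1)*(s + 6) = s^3 + 2*s^2 - 21*s + 18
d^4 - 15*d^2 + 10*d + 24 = (d - 3)*(d - 2)*(d + 1)*(d + 4)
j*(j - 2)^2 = j^3 - 4*j^2 + 4*j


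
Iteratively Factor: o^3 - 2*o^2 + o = (o - 1)*(o^2 - o) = (o - 1)^2*(o)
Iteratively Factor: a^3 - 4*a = (a + 2)*(a^2 - 2*a) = a*(a + 2)*(a - 2)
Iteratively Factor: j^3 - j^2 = (j)*(j^2 - j) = j*(j - 1)*(j)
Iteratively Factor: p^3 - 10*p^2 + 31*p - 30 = (p - 3)*(p^2 - 7*p + 10) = (p - 5)*(p - 3)*(p - 2)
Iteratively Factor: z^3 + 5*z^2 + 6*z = (z)*(z^2 + 5*z + 6) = z*(z + 2)*(z + 3)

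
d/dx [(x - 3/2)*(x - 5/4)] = 2*x - 11/4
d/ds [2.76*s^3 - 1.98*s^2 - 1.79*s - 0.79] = 8.28*s^2 - 3.96*s - 1.79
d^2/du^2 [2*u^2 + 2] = 4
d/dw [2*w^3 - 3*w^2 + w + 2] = 6*w^2 - 6*w + 1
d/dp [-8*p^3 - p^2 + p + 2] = -24*p^2 - 2*p + 1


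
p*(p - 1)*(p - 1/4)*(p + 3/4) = p^4 - p^3/2 - 11*p^2/16 + 3*p/16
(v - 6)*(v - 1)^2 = v^3 - 8*v^2 + 13*v - 6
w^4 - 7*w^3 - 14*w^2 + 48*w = w*(w - 8)*(w - 2)*(w + 3)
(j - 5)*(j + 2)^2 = j^3 - j^2 - 16*j - 20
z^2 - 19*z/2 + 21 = (z - 6)*(z - 7/2)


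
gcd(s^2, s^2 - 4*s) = s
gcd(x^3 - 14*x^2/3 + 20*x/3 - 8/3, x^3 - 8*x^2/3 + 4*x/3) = x^2 - 8*x/3 + 4/3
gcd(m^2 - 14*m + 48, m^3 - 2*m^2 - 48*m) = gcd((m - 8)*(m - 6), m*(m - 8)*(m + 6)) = m - 8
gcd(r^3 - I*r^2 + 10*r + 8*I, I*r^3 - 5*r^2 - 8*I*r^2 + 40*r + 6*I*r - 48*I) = 1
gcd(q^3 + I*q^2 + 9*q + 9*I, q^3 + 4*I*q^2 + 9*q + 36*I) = q^2 + 9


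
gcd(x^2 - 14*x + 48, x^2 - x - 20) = 1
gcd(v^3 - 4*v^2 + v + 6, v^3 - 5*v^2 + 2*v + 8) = v^2 - v - 2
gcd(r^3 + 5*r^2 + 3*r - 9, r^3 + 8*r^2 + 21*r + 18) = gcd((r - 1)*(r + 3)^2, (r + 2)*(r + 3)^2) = r^2 + 6*r + 9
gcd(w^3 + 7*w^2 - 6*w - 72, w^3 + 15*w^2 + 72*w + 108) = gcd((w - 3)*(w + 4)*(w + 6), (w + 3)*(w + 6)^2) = w + 6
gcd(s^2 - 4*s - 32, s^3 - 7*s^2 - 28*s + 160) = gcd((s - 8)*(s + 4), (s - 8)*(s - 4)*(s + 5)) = s - 8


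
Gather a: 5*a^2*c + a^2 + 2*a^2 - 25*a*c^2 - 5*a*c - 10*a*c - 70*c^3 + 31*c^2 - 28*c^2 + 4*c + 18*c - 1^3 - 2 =a^2*(5*c + 3) + a*(-25*c^2 - 15*c) - 70*c^3 + 3*c^2 + 22*c - 3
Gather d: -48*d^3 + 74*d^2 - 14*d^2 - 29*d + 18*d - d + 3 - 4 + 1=-48*d^3 + 60*d^2 - 12*d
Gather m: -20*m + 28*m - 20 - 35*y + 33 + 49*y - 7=8*m + 14*y + 6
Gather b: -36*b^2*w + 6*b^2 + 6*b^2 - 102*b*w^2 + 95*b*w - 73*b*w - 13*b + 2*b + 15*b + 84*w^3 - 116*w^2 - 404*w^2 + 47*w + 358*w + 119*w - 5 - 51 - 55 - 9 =b^2*(12 - 36*w) + b*(-102*w^2 + 22*w + 4) + 84*w^3 - 520*w^2 + 524*w - 120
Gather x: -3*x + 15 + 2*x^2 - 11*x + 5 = 2*x^2 - 14*x + 20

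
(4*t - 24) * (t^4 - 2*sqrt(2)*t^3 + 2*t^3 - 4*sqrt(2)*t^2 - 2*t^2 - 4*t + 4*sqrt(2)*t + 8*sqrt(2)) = 4*t^5 - 16*t^4 - 8*sqrt(2)*t^4 - 56*t^3 + 32*sqrt(2)*t^3 + 32*t^2 + 112*sqrt(2)*t^2 - 64*sqrt(2)*t + 96*t - 192*sqrt(2)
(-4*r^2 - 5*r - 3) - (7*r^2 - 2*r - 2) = -11*r^2 - 3*r - 1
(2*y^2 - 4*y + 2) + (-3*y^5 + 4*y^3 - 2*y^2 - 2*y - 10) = -3*y^5 + 4*y^3 - 6*y - 8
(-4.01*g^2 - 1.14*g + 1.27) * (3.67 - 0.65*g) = 2.6065*g^3 - 13.9757*g^2 - 5.0093*g + 4.6609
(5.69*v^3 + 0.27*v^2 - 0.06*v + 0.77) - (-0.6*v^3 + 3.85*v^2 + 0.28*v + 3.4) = 6.29*v^3 - 3.58*v^2 - 0.34*v - 2.63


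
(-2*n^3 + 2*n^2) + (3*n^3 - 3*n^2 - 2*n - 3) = n^3 - n^2 - 2*n - 3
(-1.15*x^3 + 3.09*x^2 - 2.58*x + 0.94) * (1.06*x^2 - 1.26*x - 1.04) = -1.219*x^5 + 4.7244*x^4 - 5.4322*x^3 + 1.0336*x^2 + 1.4988*x - 0.9776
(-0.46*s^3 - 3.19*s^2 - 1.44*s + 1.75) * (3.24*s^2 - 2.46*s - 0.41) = -1.4904*s^5 - 9.204*s^4 + 3.3704*s^3 + 10.5203*s^2 - 3.7146*s - 0.7175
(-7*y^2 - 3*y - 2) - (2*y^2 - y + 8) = -9*y^2 - 2*y - 10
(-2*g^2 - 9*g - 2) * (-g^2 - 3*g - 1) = 2*g^4 + 15*g^3 + 31*g^2 + 15*g + 2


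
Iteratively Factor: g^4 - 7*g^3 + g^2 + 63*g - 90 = (g - 3)*(g^3 - 4*g^2 - 11*g + 30) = (g - 5)*(g - 3)*(g^2 + g - 6) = (g - 5)*(g - 3)*(g + 3)*(g - 2)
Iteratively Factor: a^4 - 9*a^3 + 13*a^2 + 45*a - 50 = (a - 5)*(a^3 - 4*a^2 - 7*a + 10) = (a - 5)^2*(a^2 + a - 2) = (a - 5)^2*(a + 2)*(a - 1)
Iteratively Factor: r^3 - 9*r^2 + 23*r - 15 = (r - 1)*(r^2 - 8*r + 15) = (r - 3)*(r - 1)*(r - 5)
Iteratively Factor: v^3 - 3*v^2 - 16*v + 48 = (v - 3)*(v^2 - 16) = (v - 3)*(v + 4)*(v - 4)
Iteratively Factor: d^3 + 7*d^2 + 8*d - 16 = (d + 4)*(d^2 + 3*d - 4) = (d - 1)*(d + 4)*(d + 4)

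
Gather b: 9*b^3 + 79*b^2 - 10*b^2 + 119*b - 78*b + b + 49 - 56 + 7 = 9*b^3 + 69*b^2 + 42*b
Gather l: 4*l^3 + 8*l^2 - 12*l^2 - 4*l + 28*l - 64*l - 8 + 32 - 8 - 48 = 4*l^3 - 4*l^2 - 40*l - 32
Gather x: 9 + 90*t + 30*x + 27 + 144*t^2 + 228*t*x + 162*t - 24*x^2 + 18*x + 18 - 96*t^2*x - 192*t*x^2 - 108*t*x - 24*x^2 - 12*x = 144*t^2 + 252*t + x^2*(-192*t - 48) + x*(-96*t^2 + 120*t + 36) + 54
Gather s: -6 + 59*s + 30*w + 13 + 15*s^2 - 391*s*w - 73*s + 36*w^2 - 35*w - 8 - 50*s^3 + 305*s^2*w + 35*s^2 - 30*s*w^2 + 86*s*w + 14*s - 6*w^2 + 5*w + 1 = -50*s^3 + s^2*(305*w + 50) + s*(-30*w^2 - 305*w) + 30*w^2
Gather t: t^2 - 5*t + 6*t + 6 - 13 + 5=t^2 + t - 2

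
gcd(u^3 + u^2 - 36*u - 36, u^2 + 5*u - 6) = u + 6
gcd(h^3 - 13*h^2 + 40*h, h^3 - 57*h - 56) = h - 8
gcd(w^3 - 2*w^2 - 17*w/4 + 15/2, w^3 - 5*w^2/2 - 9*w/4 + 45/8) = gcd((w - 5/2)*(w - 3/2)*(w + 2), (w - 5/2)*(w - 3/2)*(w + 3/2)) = w^2 - 4*w + 15/4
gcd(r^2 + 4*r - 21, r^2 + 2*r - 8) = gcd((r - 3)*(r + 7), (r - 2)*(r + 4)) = 1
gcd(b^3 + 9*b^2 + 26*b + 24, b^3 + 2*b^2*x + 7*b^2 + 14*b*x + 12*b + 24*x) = b^2 + 7*b + 12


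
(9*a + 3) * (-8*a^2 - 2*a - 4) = -72*a^3 - 42*a^2 - 42*a - 12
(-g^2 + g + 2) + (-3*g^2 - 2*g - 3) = -4*g^2 - g - 1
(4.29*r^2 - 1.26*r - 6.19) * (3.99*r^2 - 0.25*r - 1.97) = 17.1171*r^4 - 6.0999*r^3 - 32.8344*r^2 + 4.0297*r + 12.1943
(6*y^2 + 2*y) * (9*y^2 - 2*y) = 54*y^4 + 6*y^3 - 4*y^2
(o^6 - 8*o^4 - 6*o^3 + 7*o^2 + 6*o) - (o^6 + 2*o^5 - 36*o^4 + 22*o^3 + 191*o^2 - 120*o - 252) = -2*o^5 + 28*o^4 - 28*o^3 - 184*o^2 + 126*o + 252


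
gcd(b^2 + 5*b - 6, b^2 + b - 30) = b + 6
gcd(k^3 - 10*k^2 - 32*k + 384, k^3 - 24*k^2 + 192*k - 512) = k^2 - 16*k + 64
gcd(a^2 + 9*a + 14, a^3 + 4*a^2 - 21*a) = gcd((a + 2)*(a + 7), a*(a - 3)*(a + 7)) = a + 7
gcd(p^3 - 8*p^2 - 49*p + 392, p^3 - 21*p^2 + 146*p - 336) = p^2 - 15*p + 56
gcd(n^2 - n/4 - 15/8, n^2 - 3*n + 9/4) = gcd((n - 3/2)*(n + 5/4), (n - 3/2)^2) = n - 3/2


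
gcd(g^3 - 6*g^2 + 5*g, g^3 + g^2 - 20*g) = g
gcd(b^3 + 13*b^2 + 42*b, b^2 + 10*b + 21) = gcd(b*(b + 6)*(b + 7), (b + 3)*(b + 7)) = b + 7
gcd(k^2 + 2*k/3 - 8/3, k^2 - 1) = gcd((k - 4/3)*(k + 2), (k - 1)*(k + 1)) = 1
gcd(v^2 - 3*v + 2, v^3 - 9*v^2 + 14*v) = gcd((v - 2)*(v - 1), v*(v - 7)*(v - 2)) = v - 2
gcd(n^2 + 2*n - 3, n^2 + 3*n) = n + 3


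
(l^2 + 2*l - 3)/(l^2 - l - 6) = (-l^2 - 2*l + 3)/(-l^2 + l + 6)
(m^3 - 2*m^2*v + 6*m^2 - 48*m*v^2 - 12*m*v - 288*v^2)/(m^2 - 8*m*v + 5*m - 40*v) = (m^2 + 6*m*v + 6*m + 36*v)/(m + 5)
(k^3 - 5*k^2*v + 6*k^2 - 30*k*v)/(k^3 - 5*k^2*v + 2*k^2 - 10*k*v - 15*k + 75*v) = k*(k + 6)/(k^2 + 2*k - 15)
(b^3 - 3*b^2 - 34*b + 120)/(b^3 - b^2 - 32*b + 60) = (b - 4)/(b - 2)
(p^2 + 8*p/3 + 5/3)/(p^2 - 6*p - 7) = (p + 5/3)/(p - 7)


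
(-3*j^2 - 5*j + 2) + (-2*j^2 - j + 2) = -5*j^2 - 6*j + 4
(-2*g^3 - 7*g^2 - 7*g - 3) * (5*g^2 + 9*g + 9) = -10*g^5 - 53*g^4 - 116*g^3 - 141*g^2 - 90*g - 27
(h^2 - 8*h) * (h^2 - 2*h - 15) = h^4 - 10*h^3 + h^2 + 120*h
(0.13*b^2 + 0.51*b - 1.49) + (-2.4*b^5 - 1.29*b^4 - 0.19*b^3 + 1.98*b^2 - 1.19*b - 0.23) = -2.4*b^5 - 1.29*b^4 - 0.19*b^3 + 2.11*b^2 - 0.68*b - 1.72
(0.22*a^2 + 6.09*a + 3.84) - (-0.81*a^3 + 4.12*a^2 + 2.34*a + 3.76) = 0.81*a^3 - 3.9*a^2 + 3.75*a + 0.0800000000000001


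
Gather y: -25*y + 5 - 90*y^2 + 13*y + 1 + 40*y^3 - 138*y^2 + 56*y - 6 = 40*y^3 - 228*y^2 + 44*y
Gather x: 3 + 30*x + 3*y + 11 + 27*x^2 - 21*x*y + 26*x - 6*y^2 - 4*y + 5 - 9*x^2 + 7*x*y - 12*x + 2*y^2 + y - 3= 18*x^2 + x*(44 - 14*y) - 4*y^2 + 16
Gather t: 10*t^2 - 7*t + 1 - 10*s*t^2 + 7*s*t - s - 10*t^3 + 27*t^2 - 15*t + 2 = -s - 10*t^3 + t^2*(37 - 10*s) + t*(7*s - 22) + 3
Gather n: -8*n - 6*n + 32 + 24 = 56 - 14*n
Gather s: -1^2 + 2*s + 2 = 2*s + 1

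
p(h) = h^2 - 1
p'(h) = 2*h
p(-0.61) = -0.63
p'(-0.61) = -1.22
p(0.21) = -0.96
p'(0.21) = 0.42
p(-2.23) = 3.97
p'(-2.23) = -4.46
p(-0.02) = -1.00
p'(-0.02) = -0.04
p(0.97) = -0.06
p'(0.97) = 1.94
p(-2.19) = 3.80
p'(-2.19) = -4.38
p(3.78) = 13.29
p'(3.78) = 7.56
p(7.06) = 48.84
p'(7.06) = 14.12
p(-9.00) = 80.00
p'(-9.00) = -18.00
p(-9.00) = 80.00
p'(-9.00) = -18.00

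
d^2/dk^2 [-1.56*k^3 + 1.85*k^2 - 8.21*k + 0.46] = 3.7 - 9.36*k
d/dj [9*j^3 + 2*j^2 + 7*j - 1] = 27*j^2 + 4*j + 7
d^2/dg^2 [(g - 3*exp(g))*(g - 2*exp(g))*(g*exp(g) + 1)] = g^3*exp(g) - 20*g^2*exp(2*g) + 6*g^2*exp(g) + 54*g*exp(3*g) - 40*g*exp(2*g) + g*exp(g) + 36*exp(3*g) + 14*exp(2*g) - 10*exp(g) + 2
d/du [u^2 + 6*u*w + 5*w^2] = 2*u + 6*w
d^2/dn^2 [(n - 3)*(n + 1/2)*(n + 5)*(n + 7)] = 12*n^2 + 57*n + 7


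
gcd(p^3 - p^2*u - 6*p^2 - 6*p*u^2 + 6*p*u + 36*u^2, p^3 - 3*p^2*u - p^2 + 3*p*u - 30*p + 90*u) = p^2 - 3*p*u - 6*p + 18*u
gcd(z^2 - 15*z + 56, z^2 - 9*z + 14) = z - 7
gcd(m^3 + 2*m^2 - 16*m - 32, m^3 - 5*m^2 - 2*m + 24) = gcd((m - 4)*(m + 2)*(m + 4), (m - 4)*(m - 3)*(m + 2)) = m^2 - 2*m - 8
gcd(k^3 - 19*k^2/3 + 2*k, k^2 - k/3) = k^2 - k/3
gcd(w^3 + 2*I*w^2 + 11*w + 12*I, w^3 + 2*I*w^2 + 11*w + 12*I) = w^3 + 2*I*w^2 + 11*w + 12*I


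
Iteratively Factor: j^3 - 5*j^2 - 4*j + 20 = (j - 2)*(j^2 - 3*j - 10) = (j - 2)*(j + 2)*(j - 5)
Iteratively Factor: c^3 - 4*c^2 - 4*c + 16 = (c - 2)*(c^2 - 2*c - 8) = (c - 2)*(c + 2)*(c - 4)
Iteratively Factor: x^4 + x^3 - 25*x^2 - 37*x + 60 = (x + 4)*(x^3 - 3*x^2 - 13*x + 15) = (x - 5)*(x + 4)*(x^2 + 2*x - 3) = (x - 5)*(x - 1)*(x + 4)*(x + 3)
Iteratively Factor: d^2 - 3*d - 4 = (d - 4)*(d + 1)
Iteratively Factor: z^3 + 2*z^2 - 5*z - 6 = (z + 3)*(z^2 - z - 2) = (z + 1)*(z + 3)*(z - 2)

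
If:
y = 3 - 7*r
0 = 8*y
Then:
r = 3/7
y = 0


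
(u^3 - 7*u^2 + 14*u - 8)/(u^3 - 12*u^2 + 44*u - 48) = (u - 1)/(u - 6)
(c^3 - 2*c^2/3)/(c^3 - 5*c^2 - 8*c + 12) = c^2*(c - 2/3)/(c^3 - 5*c^2 - 8*c + 12)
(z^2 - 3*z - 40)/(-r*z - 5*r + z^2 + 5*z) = (z - 8)/(-r + z)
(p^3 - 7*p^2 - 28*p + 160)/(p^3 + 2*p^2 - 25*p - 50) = (p^2 - 12*p + 32)/(p^2 - 3*p - 10)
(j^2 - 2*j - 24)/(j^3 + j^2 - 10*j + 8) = (j - 6)/(j^2 - 3*j + 2)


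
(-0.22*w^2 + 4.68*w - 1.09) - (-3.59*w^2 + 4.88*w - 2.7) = 3.37*w^2 - 0.2*w + 1.61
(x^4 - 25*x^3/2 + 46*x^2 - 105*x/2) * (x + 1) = x^5 - 23*x^4/2 + 67*x^3/2 - 13*x^2/2 - 105*x/2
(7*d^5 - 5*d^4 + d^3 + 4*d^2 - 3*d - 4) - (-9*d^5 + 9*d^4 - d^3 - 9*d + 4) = 16*d^5 - 14*d^4 + 2*d^3 + 4*d^2 + 6*d - 8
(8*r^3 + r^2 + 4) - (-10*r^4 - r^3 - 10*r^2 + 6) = 10*r^4 + 9*r^3 + 11*r^2 - 2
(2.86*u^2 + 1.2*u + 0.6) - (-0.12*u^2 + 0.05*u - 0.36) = 2.98*u^2 + 1.15*u + 0.96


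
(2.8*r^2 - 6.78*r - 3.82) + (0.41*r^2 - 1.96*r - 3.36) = 3.21*r^2 - 8.74*r - 7.18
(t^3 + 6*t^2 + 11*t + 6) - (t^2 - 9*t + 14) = t^3 + 5*t^2 + 20*t - 8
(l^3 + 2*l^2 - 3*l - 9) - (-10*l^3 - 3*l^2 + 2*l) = 11*l^3 + 5*l^2 - 5*l - 9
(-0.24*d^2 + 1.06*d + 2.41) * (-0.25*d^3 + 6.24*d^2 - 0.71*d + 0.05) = 0.06*d^5 - 1.7626*d^4 + 6.1823*d^3 + 14.2738*d^2 - 1.6581*d + 0.1205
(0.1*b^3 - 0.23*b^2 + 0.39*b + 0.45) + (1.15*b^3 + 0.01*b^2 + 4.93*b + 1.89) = 1.25*b^3 - 0.22*b^2 + 5.32*b + 2.34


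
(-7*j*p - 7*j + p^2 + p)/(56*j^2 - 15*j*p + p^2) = (p + 1)/(-8*j + p)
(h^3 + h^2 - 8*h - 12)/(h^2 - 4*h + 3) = (h^2 + 4*h + 4)/(h - 1)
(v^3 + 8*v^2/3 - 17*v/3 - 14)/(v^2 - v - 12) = (3*v^2 - v - 14)/(3*(v - 4))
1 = 1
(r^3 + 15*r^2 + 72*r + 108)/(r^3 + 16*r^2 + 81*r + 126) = (r + 6)/(r + 7)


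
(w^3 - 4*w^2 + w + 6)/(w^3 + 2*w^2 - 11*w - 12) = (w - 2)/(w + 4)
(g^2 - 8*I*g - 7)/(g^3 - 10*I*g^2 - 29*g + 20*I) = (g - 7*I)/(g^2 - 9*I*g - 20)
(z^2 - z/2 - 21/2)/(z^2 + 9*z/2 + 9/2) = (2*z - 7)/(2*z + 3)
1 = 1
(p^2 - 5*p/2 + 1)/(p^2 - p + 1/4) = 2*(p - 2)/(2*p - 1)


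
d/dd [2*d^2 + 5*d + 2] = 4*d + 5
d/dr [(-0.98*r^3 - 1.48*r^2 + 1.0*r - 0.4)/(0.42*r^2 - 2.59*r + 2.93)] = (-0.4116*r^4 + 5.0764*r^3 - 5.201*r^2 - 8.3368*r + 1.894)/(0.1764*r^4 - 2.1756*r^3 + 9.1693*r^2 - 15.1774*r + 8.5849)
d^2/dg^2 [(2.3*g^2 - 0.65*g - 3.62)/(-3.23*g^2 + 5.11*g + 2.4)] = (-62.36161*g^3 + 119.624988*g^2 - 328.262316*g + 202.736884)/(33.698267*g^6 - 159.936357*g^5 + 177.909369*g^4 + 104.243489*g^3 - 132.19272*g^2 - 88.3008*g - 13.824)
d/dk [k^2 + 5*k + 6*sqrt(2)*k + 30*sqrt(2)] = 2*k + 5 + 6*sqrt(2)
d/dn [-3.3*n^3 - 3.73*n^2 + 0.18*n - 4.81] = -9.9*n^2 - 7.46*n + 0.18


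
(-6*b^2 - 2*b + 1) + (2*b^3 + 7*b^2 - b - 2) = 2*b^3 + b^2 - 3*b - 1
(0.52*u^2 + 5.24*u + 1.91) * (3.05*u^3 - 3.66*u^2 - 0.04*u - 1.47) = 1.586*u^5 + 14.0788*u^4 - 13.3737*u^3 - 7.9646*u^2 - 7.7792*u - 2.8077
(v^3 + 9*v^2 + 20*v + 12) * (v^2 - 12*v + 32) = v^5 - 3*v^4 - 56*v^3 + 60*v^2 + 496*v + 384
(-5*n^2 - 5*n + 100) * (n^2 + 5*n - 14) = -5*n^4 - 30*n^3 + 145*n^2 + 570*n - 1400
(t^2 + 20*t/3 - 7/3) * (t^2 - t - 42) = t^4 + 17*t^3/3 - 51*t^2 - 833*t/3 + 98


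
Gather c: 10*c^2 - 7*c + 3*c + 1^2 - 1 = 10*c^2 - 4*c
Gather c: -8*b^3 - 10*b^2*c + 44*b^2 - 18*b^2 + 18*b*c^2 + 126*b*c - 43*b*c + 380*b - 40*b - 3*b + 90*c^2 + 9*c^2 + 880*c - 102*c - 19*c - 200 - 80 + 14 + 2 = -8*b^3 + 26*b^2 + 337*b + c^2*(18*b + 99) + c*(-10*b^2 + 83*b + 759) - 264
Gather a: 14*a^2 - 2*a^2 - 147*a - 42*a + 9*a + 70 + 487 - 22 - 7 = 12*a^2 - 180*a + 528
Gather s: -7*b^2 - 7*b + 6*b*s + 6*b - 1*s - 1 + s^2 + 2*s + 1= -7*b^2 - b + s^2 + s*(6*b + 1)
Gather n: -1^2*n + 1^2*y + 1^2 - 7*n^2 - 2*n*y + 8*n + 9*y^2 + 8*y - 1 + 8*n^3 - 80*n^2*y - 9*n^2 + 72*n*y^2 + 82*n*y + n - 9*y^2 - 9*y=8*n^3 + n^2*(-80*y - 16) + n*(72*y^2 + 80*y + 8)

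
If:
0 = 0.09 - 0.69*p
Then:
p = 0.13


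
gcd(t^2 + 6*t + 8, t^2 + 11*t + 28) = t + 4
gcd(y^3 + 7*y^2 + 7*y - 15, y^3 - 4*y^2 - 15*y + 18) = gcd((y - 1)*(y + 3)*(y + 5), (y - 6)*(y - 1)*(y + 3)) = y^2 + 2*y - 3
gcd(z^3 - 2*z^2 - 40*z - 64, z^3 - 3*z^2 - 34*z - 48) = z^2 - 6*z - 16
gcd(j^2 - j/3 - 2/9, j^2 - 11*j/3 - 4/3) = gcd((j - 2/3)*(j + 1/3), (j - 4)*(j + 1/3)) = j + 1/3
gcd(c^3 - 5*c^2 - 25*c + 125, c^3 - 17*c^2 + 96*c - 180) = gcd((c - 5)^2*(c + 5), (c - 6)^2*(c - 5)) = c - 5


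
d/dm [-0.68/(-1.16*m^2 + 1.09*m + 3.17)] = (0.7412 - 1.5776*m)/(-1.16*m^2 + 1.09*m + 3.17)^2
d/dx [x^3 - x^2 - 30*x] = 3*x^2 - 2*x - 30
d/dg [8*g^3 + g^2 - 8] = 2*g*(12*g + 1)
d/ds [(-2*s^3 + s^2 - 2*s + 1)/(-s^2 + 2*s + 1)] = 2*(s^4 - 4*s^3 - 3*s^2 + 2*s - 2)/(s^4 - 4*s^3 + 2*s^2 + 4*s + 1)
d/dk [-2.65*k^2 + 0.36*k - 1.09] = 0.36 - 5.3*k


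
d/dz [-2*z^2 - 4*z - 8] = -4*z - 4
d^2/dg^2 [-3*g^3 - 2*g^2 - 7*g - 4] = -18*g - 4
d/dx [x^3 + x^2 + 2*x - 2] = 3*x^2 + 2*x + 2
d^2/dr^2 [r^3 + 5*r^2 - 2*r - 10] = 6*r + 10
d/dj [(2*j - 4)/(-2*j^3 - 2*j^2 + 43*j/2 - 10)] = 8*(4*j^3 - 10*j^2 - 8*j + 33)/(16*j^6 + 32*j^5 - 328*j^4 - 184*j^3 + 2009*j^2 - 1720*j + 400)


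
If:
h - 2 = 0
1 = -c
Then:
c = -1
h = 2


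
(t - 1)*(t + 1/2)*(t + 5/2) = t^3 + 2*t^2 - 7*t/4 - 5/4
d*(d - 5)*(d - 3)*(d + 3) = d^4 - 5*d^3 - 9*d^2 + 45*d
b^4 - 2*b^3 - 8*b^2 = b^2*(b - 4)*(b + 2)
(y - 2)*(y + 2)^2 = y^3 + 2*y^2 - 4*y - 8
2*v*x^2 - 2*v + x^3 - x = (2*v + x)*(x - 1)*(x + 1)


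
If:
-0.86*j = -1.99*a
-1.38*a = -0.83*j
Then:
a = 0.00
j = 0.00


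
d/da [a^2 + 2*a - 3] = 2*a + 2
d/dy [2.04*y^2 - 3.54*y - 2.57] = 4.08*y - 3.54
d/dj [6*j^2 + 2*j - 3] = 12*j + 2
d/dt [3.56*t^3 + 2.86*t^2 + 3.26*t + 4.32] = 10.68*t^2 + 5.72*t + 3.26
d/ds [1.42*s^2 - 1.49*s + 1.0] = 2.84*s - 1.49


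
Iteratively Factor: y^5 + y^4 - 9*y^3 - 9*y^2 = (y + 1)*(y^4 - 9*y^2) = (y - 3)*(y + 1)*(y^3 + 3*y^2) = (y - 3)*(y + 1)*(y + 3)*(y^2) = y*(y - 3)*(y + 1)*(y + 3)*(y)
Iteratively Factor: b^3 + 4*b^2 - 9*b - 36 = (b - 3)*(b^2 + 7*b + 12) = (b - 3)*(b + 3)*(b + 4)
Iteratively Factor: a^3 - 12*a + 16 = (a - 2)*(a^2 + 2*a - 8) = (a - 2)^2*(a + 4)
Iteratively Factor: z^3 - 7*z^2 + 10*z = (z - 5)*(z^2 - 2*z) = (z - 5)*(z - 2)*(z)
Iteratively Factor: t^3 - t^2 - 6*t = (t)*(t^2 - t - 6) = t*(t - 3)*(t + 2)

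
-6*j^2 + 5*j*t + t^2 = (-j + t)*(6*j + t)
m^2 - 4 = (m - 2)*(m + 2)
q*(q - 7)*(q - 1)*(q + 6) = q^4 - 2*q^3 - 41*q^2 + 42*q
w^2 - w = w*(w - 1)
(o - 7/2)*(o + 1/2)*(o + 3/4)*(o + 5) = o^4 + 11*o^3/4 - 61*o^2/4 - 341*o/16 - 105/16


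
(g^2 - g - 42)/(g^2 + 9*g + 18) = (g - 7)/(g + 3)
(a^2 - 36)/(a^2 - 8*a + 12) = (a + 6)/(a - 2)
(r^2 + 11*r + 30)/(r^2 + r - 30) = (r + 5)/(r - 5)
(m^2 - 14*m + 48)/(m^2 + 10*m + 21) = (m^2 - 14*m + 48)/(m^2 + 10*m + 21)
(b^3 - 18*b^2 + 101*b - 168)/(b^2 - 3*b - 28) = (b^2 - 11*b + 24)/(b + 4)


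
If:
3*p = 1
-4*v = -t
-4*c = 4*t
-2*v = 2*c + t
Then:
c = 0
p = 1/3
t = 0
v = 0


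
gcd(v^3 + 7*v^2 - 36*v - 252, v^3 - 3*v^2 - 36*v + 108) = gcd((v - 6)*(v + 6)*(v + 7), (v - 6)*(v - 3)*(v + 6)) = v^2 - 36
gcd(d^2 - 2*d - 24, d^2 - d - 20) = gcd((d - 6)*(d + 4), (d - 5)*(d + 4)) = d + 4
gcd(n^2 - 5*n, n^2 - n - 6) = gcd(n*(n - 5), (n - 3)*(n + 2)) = 1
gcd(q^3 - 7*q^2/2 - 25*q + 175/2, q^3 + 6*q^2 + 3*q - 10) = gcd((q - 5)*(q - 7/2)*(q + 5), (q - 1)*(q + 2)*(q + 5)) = q + 5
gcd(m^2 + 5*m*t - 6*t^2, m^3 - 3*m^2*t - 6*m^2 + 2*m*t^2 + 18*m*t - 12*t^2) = -m + t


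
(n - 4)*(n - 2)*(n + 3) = n^3 - 3*n^2 - 10*n + 24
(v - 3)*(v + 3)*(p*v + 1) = p*v^3 - 9*p*v + v^2 - 9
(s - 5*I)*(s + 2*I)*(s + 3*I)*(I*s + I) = I*s^4 + I*s^3 + 19*I*s^2 - 30*s + 19*I*s - 30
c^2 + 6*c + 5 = (c + 1)*(c + 5)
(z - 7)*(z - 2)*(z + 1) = z^3 - 8*z^2 + 5*z + 14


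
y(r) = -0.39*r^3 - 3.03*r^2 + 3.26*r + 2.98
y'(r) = -1.17*r^2 - 6.06*r + 3.26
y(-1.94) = -11.90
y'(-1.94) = 10.61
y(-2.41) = -17.02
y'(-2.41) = 11.07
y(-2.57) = -18.79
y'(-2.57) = 11.11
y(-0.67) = -0.45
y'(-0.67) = 6.79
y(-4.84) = -39.56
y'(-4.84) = 5.18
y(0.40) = 3.77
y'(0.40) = 0.65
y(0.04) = 3.11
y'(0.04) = 3.02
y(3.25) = -31.82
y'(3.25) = -28.79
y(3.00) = -25.04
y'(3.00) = -25.45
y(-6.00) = -41.42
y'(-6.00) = -2.50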